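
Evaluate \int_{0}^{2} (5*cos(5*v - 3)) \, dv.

Let u = 5*v - 3, so du = 5 dv. When v = 0, u = -3; when v = 2, u = 7.
The integral becomes ∫ cos(u) du from -3 to 7, with antiderivative sin(u).
Back in v: F(v) = sin(5*v - 3).
Then F(2) - F(0) = (sin(7)) - (-sin(3)) = sin(3) + sin(7).

sin(3) + sin(7)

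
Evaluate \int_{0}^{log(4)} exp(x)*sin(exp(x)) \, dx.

Let u = exp(x), so du = exp(x) dx. When x = 0, u = 1; when x = log(4), u = 4.
The integral becomes ∫ sin(u) du from 1 to 4, with antiderivative -cos(u).
Back in x: F(x) = -cos(exp(x)).
Then F(log(4)) - F(0) = (-cos(4)) - (-cos(1)) = cos(1) - cos(4).

cos(1) - cos(4)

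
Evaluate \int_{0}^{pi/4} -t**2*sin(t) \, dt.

-sqrt(2) - sqrt(2)*pi/4 + sqrt(2)*pi**2/32 + 2

Integrate by parts twice (u = t^2, dv = -sin(t) dt).
An antiderivative is F(t) = t**2*cos(t) - 2*t*sin(t) - 2*cos(t).
Then F(pi/4) - F(0) = (sqrt(2)*(-32 - 8*pi + pi**2)/32) - (-2) = -sqrt(2) - sqrt(2)*pi/4 + sqrt(2)*pi**2/32 + 2.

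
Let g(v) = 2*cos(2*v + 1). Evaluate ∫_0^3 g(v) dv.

Let u = 2*v + 1, so du = 2 dv. When v = 0, u = 1; when v = 3, u = 7.
The integral becomes ∫ cos(u) du from 1 to 7, with antiderivative sin(u).
Back in v: F(v) = sin(2*v + 1).
Then F(3) - F(0) = (sin(7)) - (sin(1)) = -sin(1) + sin(7).

-sin(1) + sin(7)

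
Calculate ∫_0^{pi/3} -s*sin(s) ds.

-sqrt(3)/2 + pi/6

Integrate by parts once (u = s, dv = -sin(s) ds).
An antiderivative is F(s) = s*cos(s) - sin(s).
Then F(pi/3) - F(0) = (-sqrt(3)/2 + pi/6) - (0) = -sqrt(3)/2 + pi/6.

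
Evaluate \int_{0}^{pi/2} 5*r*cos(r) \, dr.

-5 + 5*pi/2

Integrate by parts once (u = r, dv = 5*cos(r) dr).
An antiderivative is F(r) = 5*r*sin(r) + 5*cos(r).
Then F(pi/2) - F(0) = (5*pi/2) - (5) = -5 + 5*pi/2.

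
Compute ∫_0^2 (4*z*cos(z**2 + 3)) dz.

-2*sin(3) + 2*sin(7)

Let u = z**2 + 3, so du = 2*z dz. When z = 0, u = 3; when z = 2, u = 7.
The integral becomes 2·∫ cos(u) du from 3 to 7, with antiderivative 2*sin(u).
Back in z: F(z) = 2*sin(z**2 + 3).
Then F(2) - F(0) = (2*sin(7)) - (2*sin(3)) = -2*sin(3) + 2*sin(7).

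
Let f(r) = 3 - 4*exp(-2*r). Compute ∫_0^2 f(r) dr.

An antiderivative is F(r) = 3*r + 2*exp(-2*r).
Then F(2) - F(0) = (2*exp(-4) + 6) - (2) = 2*exp(-4) + 4.

2*exp(-4) + 4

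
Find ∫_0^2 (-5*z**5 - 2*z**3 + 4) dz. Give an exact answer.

By the power rule, an antiderivative is F(z) = -5*z**6/6 - z**4/2 + 4*z.
Then F(2) - F(0) = (-160/3) - (0) = -160/3.

-160/3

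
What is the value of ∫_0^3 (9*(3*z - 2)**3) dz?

Let u = 3*z - 2, so du = 3 dz. When z = 0, u = -2; when z = 3, u = 7.
The integral becomes 3·∫ u**3 du from -2 to 7, with antiderivative 3*u**4/4.
Back in z: F(z) = 3*(3*z - 2)**4/4.
Then F(3) - F(0) = (7203/4) - (12) = 7155/4.

7155/4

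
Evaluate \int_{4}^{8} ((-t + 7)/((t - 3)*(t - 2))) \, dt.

-5*log(3) + 4*log(5)

Factor the denominator: t**2 - 5*t + 6 = (t - 2)(t - 3).
Partial fractions: (-t + 7)/((t - 3)*(t - 2)) = -5/(t - 2) + 4/(t - 3).
An antiderivative is F(t) = 4*log(t - 3) - 5*log(t - 2).
Then F(8) - F(4) = (-5*log(3) - 5*log(2) + 4*log(5)) - (-log(32)) = -5*log(3) + 4*log(5).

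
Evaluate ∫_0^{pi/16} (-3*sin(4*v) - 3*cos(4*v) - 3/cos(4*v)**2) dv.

-3/2

An antiderivative is F(v) = -3*sin(4*v)/4 + 3*cos(4*v)/4 - 3*tan(4*v)/4.
Then F(pi/16) - F(0) = (-3/4) - (3/4) = -3/2.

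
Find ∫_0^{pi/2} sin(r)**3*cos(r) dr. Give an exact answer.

Let u = sin(r), so du = cos(r) dr. When r = 0, u = 0; when r = pi/2, u = 1.
The integral becomes ∫ u**3 du from 0 to 1, with antiderivative u**4/4.
Back in r: F(r) = sin(r)**4/4.
Then F(pi/2) - F(0) = (1/4) - (0) = 1/4.

1/4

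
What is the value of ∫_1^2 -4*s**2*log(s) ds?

Integrate by parts once (u = ln s, dv = -4*s**2 ds).
An antiderivative is F(s) = -4*s**3*(3*log(s) - 1)/9.
Then F(2) - F(1) = (32/9 - 32*log(2)/3) - (4/9) = 28/9 - 32*log(2)/3.

28/9 - 32*log(2)/3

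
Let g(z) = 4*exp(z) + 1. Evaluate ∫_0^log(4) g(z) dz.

log(4) + 12

An antiderivative is F(z) = z + 4*exp(z).
Then F(log(4)) - F(0) = (log(4) + 16) - (4) = log(4) + 12.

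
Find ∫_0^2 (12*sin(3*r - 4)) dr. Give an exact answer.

4*cos(4) - 4*cos(2)

Let u = 3*r - 4, so du = 3 dr. When r = 0, u = -4; when r = 2, u = 2.
The integral becomes 4·∫ sin(u) du from -4 to 2, with antiderivative -4*cos(u).
Back in r: F(r) = -4*cos(3*r - 4).
Then F(2) - F(0) = (-4*cos(2)) - (-4*cos(4)) = 4*cos(4) - 4*cos(2).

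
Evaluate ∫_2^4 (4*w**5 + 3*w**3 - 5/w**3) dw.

91761/32

By the power rule, an antiderivative is F(w) = 2*w**6/3 + 3*w**4/4 + 5/(2*w**2).
Then F(4) - F(2) = (280591/96) - (1327/24) = 91761/32.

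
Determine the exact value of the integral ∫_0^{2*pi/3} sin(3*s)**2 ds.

Use the identity sin^2(3*s) = (1 - cos(6*s))/2.
An antiderivative is F(s) = s/2 - sin(6*s)/12.
Then F(2*pi/3) - F(0) = (pi/3) - (0) = pi/3.

pi/3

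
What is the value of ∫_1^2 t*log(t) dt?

Integrate by parts once (u = ln t, dv = t dt).
An antiderivative is F(t) = t**2*(2*log(t) - 1)/4.
Then F(2) - F(1) = (-1 + log(4)) - (-1/4) = -3/4 + log(4).

-3/4 + log(4)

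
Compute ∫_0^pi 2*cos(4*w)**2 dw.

pi

Use the identity cos^2(4*w) = (1 + cos(8*w))/2.
An antiderivative is F(w) = w + sin(8*w)/8.
Then F(pi) - F(0) = (pi) - (0) = pi.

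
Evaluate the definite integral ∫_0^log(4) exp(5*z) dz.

1023/5

Let u = exp(z), so du = exp(z) dz. When z = 0, u = 1; when z = log(4), u = 4.
The integral becomes ∫ u**4 du from 1 to 4, with antiderivative u**5/5.
Back in z: F(z) = exp(5*z)/5.
Then F(log(4)) - F(0) = (1024/5) - (1/5) = 1023/5.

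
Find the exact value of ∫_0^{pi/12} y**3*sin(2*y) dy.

Integrate by parts 3 times (u = y^3, dv = sin(2*y) dy).
An antiderivative is F(y) = -y**3*cos(2*y)/2 + 3*y**2*sin(2*y)/4 + 3*y*cos(2*y)/4 - 3*sin(2*y)/8.
Then F(pi/12) - F(0) = (-3/16 - sqrt(3)*pi**3/6912 + pi**2/384 + sqrt(3)*pi/32) - (0) = -3/16 - sqrt(3)*pi**3/6912 + pi**2/384 + sqrt(3)*pi/32.

-3/16 - sqrt(3)*pi**3/6912 + pi**2/384 + sqrt(3)*pi/32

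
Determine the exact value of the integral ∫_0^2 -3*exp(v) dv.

An antiderivative is F(v) = -3*exp(v).
Then F(2) - F(0) = (-3*exp(2)) - (-3) = 3 - 3*exp(2).

3 - 3*exp(2)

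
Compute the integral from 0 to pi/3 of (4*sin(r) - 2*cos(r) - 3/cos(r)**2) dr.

2 - 4*sqrt(3)

An antiderivative is F(r) = -2*sin(r) - 4*cos(r) - 3*tan(r).
Then F(pi/3) - F(0) = (-4*sqrt(3) - 2) - (-4) = 2 - 4*sqrt(3).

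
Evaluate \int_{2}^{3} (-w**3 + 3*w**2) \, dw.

11/4

By the power rule, an antiderivative is F(w) = -w**4/4 + w**3.
Then F(3) - F(2) = (27/4) - (4) = 11/4.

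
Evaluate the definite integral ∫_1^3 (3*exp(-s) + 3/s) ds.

An antiderivative is F(s) = 3*log(s) - 3*exp(-s).
Then F(3) - F(1) = (-3*exp(-3) + 3*log(3)) - (-3*exp(-1)) = -3*exp(-3) + 3*exp(-1) + 3*log(3).

-3*exp(-3) + 3*exp(-1) + 3*log(3)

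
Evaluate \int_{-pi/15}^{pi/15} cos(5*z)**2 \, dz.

sqrt(3)/20 + pi/15

Use the identity cos^2(5*z) = (1 + cos(10*z))/2.
An antiderivative is F(z) = z/2 + sin(10*z)/20.
Then F(pi/15) - F(-pi/15) = (sqrt(3)/40 + pi/30) - (-pi/30 - sqrt(3)/40) = sqrt(3)/20 + pi/15.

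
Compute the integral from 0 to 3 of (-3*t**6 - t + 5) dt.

-12975/14

By the power rule, an antiderivative is F(t) = -3*t**7/7 - t**2/2 + 5*t.
Then F(3) - F(0) = (-12975/14) - (0) = -12975/14.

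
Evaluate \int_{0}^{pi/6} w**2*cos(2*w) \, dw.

-sqrt(3)/8 + sqrt(3)*pi**2/144 + pi/24

Integrate by parts twice (u = w^2, dv = cos(2*w) dw).
An antiderivative is F(w) = w**2*sin(2*w)/2 + w*cos(2*w)/2 - sin(2*w)/4.
Then F(pi/6) - F(0) = (-sqrt(3)/8 + sqrt(3)*pi**2/144 + pi/24) - (0) = -sqrt(3)/8 + sqrt(3)*pi**2/144 + pi/24.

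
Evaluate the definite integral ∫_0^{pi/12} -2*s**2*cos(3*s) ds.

sqrt(2)*(-8*pi - pi**2 + 32)/432

Integrate by parts twice (u = s^2, dv = -2*cos(3*s) ds).
An antiderivative is F(s) = -2*s**2*sin(3*s)/3 - 4*s*cos(3*s)/9 + 4*sin(3*s)/27.
Then F(pi/12) - F(0) = (sqrt(2)*(-8*pi - pi**2 + 32)/432) - (0) = sqrt(2)*(-8*pi - pi**2 + 32)/432.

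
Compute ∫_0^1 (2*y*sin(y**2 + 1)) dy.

Let u = y**2 + 1, so du = 2*y dy. When y = 0, u = 1; when y = 1, u = 2.
The integral becomes ∫ sin(u) du from 1 to 2, with antiderivative -cos(u).
Back in y: F(y) = -cos(y**2 + 1).
Then F(1) - F(0) = (-cos(2)) - (-cos(1)) = -cos(2) + cos(1).

-cos(2) + cos(1)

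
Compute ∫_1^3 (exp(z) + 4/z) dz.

An antiderivative is F(z) = exp(z) + 4*log(z).
Then F(3) - F(1) = (log(81) + exp(3)) - (exp(1)) = -exp(1) + log(81) + exp(3).

-exp(1) + log(81) + exp(3)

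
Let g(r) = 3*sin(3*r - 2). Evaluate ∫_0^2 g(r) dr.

cos(2) - cos(4)

Let u = 3*r - 2, so du = 3 dr. When r = 0, u = -2; when r = 2, u = 4.
The integral becomes ∫ sin(u) du from -2 to 4, with antiderivative -cos(u).
Back in r: F(r) = -cos(3*r - 2).
Then F(2) - F(0) = (-cos(4)) - (-cos(2)) = cos(2) - cos(4).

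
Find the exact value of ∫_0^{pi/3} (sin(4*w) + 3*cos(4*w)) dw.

3/8 - 3*sqrt(3)/8

An antiderivative is F(w) = 3*sin(4*w)/4 - cos(4*w)/4.
Then F(pi/3) - F(0) = (1/8 - 3*sqrt(3)/8) - (-1/4) = 3/8 - 3*sqrt(3)/8.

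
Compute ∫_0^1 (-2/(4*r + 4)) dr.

An antiderivative is F(r) = -log(4*r + 4)/2.
Then F(1) - F(0) = (-3*log(2)/2) - (-log(2)) = -log(2)/2.

-log(2)/2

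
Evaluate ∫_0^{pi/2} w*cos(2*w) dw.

-1/2

Integrate by parts once (u = w, dv = cos(2*w) dw).
An antiderivative is F(w) = w*sin(2*w)/2 + cos(2*w)/4.
Then F(pi/2) - F(0) = (-1/4) - (1/4) = -1/2.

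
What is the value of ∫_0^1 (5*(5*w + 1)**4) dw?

1555

Let u = 5*w + 1, so du = 5 dw. When w = 0, u = 1; when w = 1, u = 6.
The integral becomes ∫ u**4 du from 1 to 6, with antiderivative u**5/5.
Back in w: F(w) = (5*w + 1)**5/5.
Then F(1) - F(0) = (7776/5) - (1/5) = 1555.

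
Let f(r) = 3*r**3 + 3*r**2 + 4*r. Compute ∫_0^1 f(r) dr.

15/4

By the power rule, an antiderivative is F(r) = 3*r**4/4 + r**3 + 2*r**2.
Then F(1) - F(0) = (15/4) - (0) = 15/4.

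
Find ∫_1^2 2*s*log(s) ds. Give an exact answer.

Integrate by parts once (u = ln s, dv = 2*s ds).
An antiderivative is F(s) = s**2*(2*log(s) - 1)/2.
Then F(2) - F(1) = (-2 + log(16)) - (-1/2) = -3/2 + log(16).

-3/2 + log(16)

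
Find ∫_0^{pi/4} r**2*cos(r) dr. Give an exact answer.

sqrt(2)*(-32 + pi**2 + 8*pi)/32

Integrate by parts twice (u = r^2, dv = cos(r) dr).
An antiderivative is F(r) = r**2*sin(r) + 2*r*cos(r) - 2*sin(r).
Then F(pi/4) - F(0) = (sqrt(2)*(-32 + pi**2 + 8*pi)/32) - (0) = sqrt(2)*(-32 + pi**2 + 8*pi)/32.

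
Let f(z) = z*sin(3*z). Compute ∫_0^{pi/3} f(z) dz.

pi/9

Integrate by parts once (u = z, dv = sin(3*z) dz).
An antiderivative is F(z) = -z*cos(3*z)/3 + sin(3*z)/9.
Then F(pi/3) - F(0) = (pi/9) - (0) = pi/9.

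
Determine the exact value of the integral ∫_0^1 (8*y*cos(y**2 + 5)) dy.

4*sin(6) - 4*sin(5)

Let u = y**2 + 5, so du = 2*y dy. When y = 0, u = 5; when y = 1, u = 6.
The integral becomes 4·∫ cos(u) du from 5 to 6, with antiderivative 4*sin(u).
Back in y: F(y) = 4*sin(y**2 + 5).
Then F(1) - F(0) = (4*sin(6)) - (4*sin(5)) = 4*sin(6) - 4*sin(5).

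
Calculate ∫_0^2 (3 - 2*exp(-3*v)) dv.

2*exp(-6)/3 + 16/3

An antiderivative is F(v) = 3*v + 2*exp(-3*v)/3.
Then F(2) - F(0) = (2*exp(-6)/3 + 6) - (2/3) = 2*exp(-6)/3 + 16/3.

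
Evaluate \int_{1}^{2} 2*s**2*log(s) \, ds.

Integrate by parts once (u = ln s, dv = 2*s**2 ds).
An antiderivative is F(s) = 2*s**3*(3*log(s) - 1)/9.
Then F(2) - F(1) = (-16/9 + 16*log(2)/3) - (-2/9) = -14/9 + 16*log(2)/3.

-14/9 + 16*log(2)/3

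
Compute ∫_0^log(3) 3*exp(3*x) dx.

Let u = exp(x), so du = exp(x) dx. When x = 0, u = 1; when x = log(3), u = 3.
The integral becomes 3·∫ u**2 du from 1 to 3, with antiderivative u**3.
Back in x: F(x) = exp(3*x).
Then F(log(3)) - F(0) = (27) - (1) = 26.

26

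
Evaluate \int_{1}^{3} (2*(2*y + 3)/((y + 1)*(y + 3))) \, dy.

log(27/4)

Factor the denominator: y**2 + 4*y + 3 = (y + 3)(y + 1).
Partial fractions: 2*(2*y + 3)/((y + 1)*(y + 3)) = 3/(y + 3) + 1/(y + 1).
An antiderivative is F(y) = log(y + 1) + 3*log(y + 3).
Then F(3) - F(1) = (3*log(3) + 5*log(2)) - (7*log(2)) = log(27/4).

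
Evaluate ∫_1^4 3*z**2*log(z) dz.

Integrate by parts once (u = ln z, dv = 3*z**2 dz).
An antiderivative is F(z) = z**3*(3*log(z) - 1)/3.
Then F(4) - F(1) = (-64/3 + 128*log(2)) - (-1/3) = -21 + 128*log(2).

-21 + 128*log(2)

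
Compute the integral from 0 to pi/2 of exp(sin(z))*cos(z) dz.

-1 + E

Let u = sin(z), so du = cos(z) dz. When z = 0, u = 0; when z = pi/2, u = 1.
The integral becomes ∫ exp(u) du from 0 to 1, with antiderivative exp(u).
Back in z: F(z) = exp(sin(z)).
Then F(pi/2) - F(0) = (E) - (1) = -1 + E.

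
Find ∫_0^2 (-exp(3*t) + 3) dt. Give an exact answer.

19/3 - exp(6)/3

An antiderivative is F(t) = -exp(3*t)/3 + 3*t.
Then F(2) - F(0) = (6 - exp(6)/3) - (-1/3) = 19/3 - exp(6)/3.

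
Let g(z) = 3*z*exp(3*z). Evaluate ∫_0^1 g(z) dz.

Integrate by parts once (u = z, dv = 3*exp(3*z) dz).
An antiderivative is F(z) = (3*z - 1)*exp(3*z)/3.
Then F(1) - F(0) = (2*exp(3)/3) - (-1/3) = 1/3 + 2*exp(3)/3.

1/3 + 2*exp(3)/3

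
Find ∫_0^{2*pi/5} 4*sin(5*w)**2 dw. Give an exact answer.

Use the identity sin^2(5*w) = (1 - cos(10*w))/2.
An antiderivative is F(w) = 2*w - sin(10*w)/5.
Then F(2*pi/5) - F(0) = (4*pi/5) - (0) = 4*pi/5.

4*pi/5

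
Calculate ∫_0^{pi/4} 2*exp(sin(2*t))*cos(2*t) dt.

Let u = sin(2*t), so du = 2*cos(2*t) dt. When t = 0, u = 0; when t = pi/4, u = 1.
The integral becomes ∫ exp(u) du from 0 to 1, with antiderivative exp(u).
Back in t: F(t) = exp(sin(2*t)).
Then F(pi/4) - F(0) = (E) - (1) = -1 + E.

-1 + E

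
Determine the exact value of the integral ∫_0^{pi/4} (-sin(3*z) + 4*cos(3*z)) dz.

An antiderivative is F(z) = 4*sin(3*z)/3 + cos(3*z)/3.
Then F(pi/4) - F(0) = (sqrt(2)/2) - (1/3) = -1/3 + sqrt(2)/2.

-1/3 + sqrt(2)/2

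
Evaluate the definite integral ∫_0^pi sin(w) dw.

An antiderivative is F(w) = -cos(w).
Then F(pi) - F(0) = (1) - (-1) = 2.

2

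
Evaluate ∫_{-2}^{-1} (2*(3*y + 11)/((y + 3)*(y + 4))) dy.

log(36)

Factor the denominator: y**2 + 7*y + 12 = (y + 4)(y + 3).
Partial fractions: 2*(3*y + 11)/((y + 3)*(y + 4)) = 2/(y + 4) + 4/(y + 3).
An antiderivative is F(y) = 4*log(y + 3) + 2*log(y + 4).
Then F(-1) - F(-2) = (2*log(3) + 4*log(2)) - (log(4)) = log(36).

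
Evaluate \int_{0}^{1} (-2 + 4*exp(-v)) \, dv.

An antiderivative is F(v) = -2*v - 4*exp(-v).
Then F(1) - F(0) = (-2 - 4*exp(-1)) - (-4) = 2 - 4*exp(-1).

2 - 4*exp(-1)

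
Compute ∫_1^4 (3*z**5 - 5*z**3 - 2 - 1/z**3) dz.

55113/32

By the power rule, an antiderivative is F(z) = z**6/2 - 5*z**4/4 - 2*z + 1/(2*z**2).
Then F(4) - F(1) = (55041/32) - (-9/4) = 55113/32.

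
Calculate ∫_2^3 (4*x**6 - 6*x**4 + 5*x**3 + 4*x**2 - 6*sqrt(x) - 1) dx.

By the power rule, an antiderivative is F(x) = 4*x**7/7 - 6*x**5/5 + 5*x**4/4 - 4*x**(3/2) + 4*x**3/3 - x.
Then F(3) - F(2) = (152931/140 - 12*sqrt(3)) - (6658/105 - 8*sqrt(2)) = -12*sqrt(3) + 8*sqrt(2) + 432161/420.

-12*sqrt(3) + 8*sqrt(2) + 432161/420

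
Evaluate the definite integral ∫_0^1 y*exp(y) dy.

Integrate by parts once (u = y, dv = exp(y) dy).
An antiderivative is F(y) = (y - 1)*exp(y).
Then F(1) - F(0) = (0) - (-1) = 1.

1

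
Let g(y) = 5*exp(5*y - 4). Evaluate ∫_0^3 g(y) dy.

Let u = 5*y - 4, so du = 5 dy. When y = 0, u = -4; when y = 3, u = 11.
The integral becomes ∫ exp(u) du from -4 to 11, with antiderivative exp(u).
Back in y: F(y) = exp(5*y - 4).
Then F(3) - F(0) = (exp(11)) - (exp(-4)) = -(1 - exp(15))*exp(-4).

-(1 - exp(15))*exp(-4)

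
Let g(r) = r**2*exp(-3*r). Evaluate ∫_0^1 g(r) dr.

Integrate by parts twice (u = r^2, dv = exp(-3*r) dr).
An antiderivative is F(r) = (-9*r**2 - 6*r - 2)*exp(-3*r)/27.
Then F(1) - F(0) = (-17*exp(-3)/27) - (-2/27) = 2/27 - 17*exp(-3)/27.

2/27 - 17*exp(-3)/27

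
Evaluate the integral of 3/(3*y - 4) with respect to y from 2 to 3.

An antiderivative is F(y) = log(3*y - 4).
Then F(3) - F(2) = (log(5)) - (log(2)) = log(5/2).

log(5/2)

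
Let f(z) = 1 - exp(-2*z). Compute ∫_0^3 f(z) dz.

An antiderivative is F(z) = z + exp(-2*z)/2.
Then F(3) - F(0) = (exp(-6)/2 + 3) - (1/2) = exp(-6)/2 + 5/2.

exp(-6)/2 + 5/2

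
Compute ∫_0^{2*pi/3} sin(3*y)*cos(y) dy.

Use the identity sin(3*y)cos(y) = [sin(4*y) + sin(2*y)]/2.
An antiderivative is F(y) = -cos(2*y)/4 - cos(4*y)/8.
Then F(2*pi/3) - F(0) = (3/16) - (-3/8) = 9/16.

9/16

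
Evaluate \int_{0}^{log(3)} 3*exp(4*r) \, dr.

Let u = exp(r), so du = exp(r) dr. When r = 0, u = 1; when r = log(3), u = 3.
The integral becomes 3·∫ u**3 du from 1 to 3, with antiderivative 3*u**4/4.
Back in r: F(r) = 3*exp(4*r)/4.
Then F(log(3)) - F(0) = (243/4) - (3/4) = 60.

60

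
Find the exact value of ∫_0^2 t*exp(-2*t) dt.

Integrate by parts once (u = t, dv = exp(-2*t) dt).
An antiderivative is F(t) = (-2*t - 1)*exp(-2*t)/4.
Then F(2) - F(0) = (-5*exp(-4)/4) - (-1/4) = (-5 + exp(4))*exp(-4)/4.

(-5 + exp(4))*exp(-4)/4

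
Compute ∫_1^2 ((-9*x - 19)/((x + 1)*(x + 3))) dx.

Factor the denominator: x**2 + 4*x + 3 = (x + 3)(x + 1).
Partial fractions: (-9*x - 19)/((x + 1)*(x + 3)) = -4/(x + 3) - 5/(x + 1).
An antiderivative is F(x) = -5*log(x + 1) - 4*log(x + 3).
Then F(2) - F(1) = (-4*log(5) - 5*log(3)) - (-13*log(2)) = -4*log(5) - 5*log(3) + 13*log(2).

-4*log(5) - 5*log(3) + 13*log(2)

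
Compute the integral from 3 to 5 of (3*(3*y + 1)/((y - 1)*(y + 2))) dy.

Factor the denominator: y**2 + y - 2 = (y + 2)(y - 1).
Partial fractions: 3*(3*y + 1)/((y - 1)*(y + 2)) = 5/(y + 2) + 4/(y - 1).
An antiderivative is F(y) = 4*log(y - 1) + 5*log(y + 2).
Then F(5) - F(3) = (8*log(2) + 5*log(7)) - (4*log(2) + 5*log(5)) = -5*log(5) + 4*log(2) + 5*log(7).

-5*log(5) + 4*log(2) + 5*log(7)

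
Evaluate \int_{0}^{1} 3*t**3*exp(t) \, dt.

18 - 6*E

Integrate by parts 3 times (u = t^3, dv = 3*exp(t) dt).
An antiderivative is F(t) = (3*t**3 - 9*t**2 + 18*t - 18)*exp(t).
Then F(1) - F(0) = (-6*E) - (-18) = 18 - 6*E.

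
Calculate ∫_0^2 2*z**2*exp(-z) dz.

4 - 20*exp(-2)

Integrate by parts twice (u = z^2, dv = 2*exp(-z) dz).
An antiderivative is F(z) = (-2*z**2 - 4*z - 4)*exp(-z).
Then F(2) - F(0) = (-20*exp(-2)) - (-4) = 4 - 20*exp(-2).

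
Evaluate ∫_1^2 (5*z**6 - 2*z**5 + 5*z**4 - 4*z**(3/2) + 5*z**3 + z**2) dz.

By the power rule, an antiderivative is F(z) = 5*z**7/7 - z**6/3 - 8*z**(5/2)/5 + z**5 + 5*z**4/4 + z**3/3.
Then F(2) - F(1) = (2620/21 - 32*sqrt(2)/5) - (191/140) = 51827/420 - 32*sqrt(2)/5.

51827/420 - 32*sqrt(2)/5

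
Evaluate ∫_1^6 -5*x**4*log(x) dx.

Integrate by parts once (u = ln x, dv = -5*x**4 dx).
An antiderivative is F(x) = -x**5*(5*log(x) - 1)/5.
Then F(6) - F(1) = (-7776*log(3) - 7776*log(2) + 7776/5) - (1/5) = -7776*log(3) - 7776*log(2) + 1555.

-7776*log(3) - 7776*log(2) + 1555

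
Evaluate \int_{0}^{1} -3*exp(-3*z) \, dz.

An antiderivative is F(z) = exp(-3*z).
Then F(1) - F(0) = (exp(-3)) - (1) = -1 + exp(-3).

-1 + exp(-3)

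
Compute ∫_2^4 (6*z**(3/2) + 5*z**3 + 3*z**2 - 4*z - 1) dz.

2034/5 - 48*sqrt(2)/5

By the power rule, an antiderivative is F(z) = 12*z**(5/2)/5 + 5*z**4/4 + z**3 - 2*z**2 - z.
Then F(4) - F(2) = (2124/5) - (48*sqrt(2)/5 + 18) = 2034/5 - 48*sqrt(2)/5.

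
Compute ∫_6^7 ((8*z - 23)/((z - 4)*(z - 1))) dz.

Factor the denominator: z**2 - 5*z + 4 = (z - 1)(z - 4).
Partial fractions: (8*z - 23)/((z - 4)*(z - 1)) = 5/(z - 1) + 3/(z - 4).
An antiderivative is F(z) = 3*log(z - 4) + 5*log(z - 1).
Then F(7) - F(6) = (5*log(2) + 8*log(3)) - (3*log(2) + 5*log(5)) = -5*log(5) + 2*log(2) + 8*log(3).

-5*log(5) + 2*log(2) + 8*log(3)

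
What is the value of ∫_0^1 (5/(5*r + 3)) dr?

log(8/3)

Let u = 5*r + 3, so du = 5 dr. When r = 0, u = 3; when r = 1, u = 8.
The integral becomes ∫ 1/u du from 3 to 8, with antiderivative log(u).
Back in r: F(r) = log(5*r + 3).
Then F(1) - F(0) = (log(8)) - (log(3)) = log(8/3).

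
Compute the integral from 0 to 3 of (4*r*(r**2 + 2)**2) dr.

Let u = r**2 + 2, so du = 2*r dr. When r = 0, u = 2; when r = 3, u = 11.
The integral becomes 2·∫ u**2 du from 2 to 11, with antiderivative 2*u**3/3.
Back in r: F(r) = 2*(r**2 + 2)**3/3.
Then F(3) - F(0) = (2662/3) - (16/3) = 882.

882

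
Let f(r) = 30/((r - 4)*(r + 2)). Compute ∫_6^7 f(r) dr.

-5*log(3) + 10*log(2)

Factor the denominator: r**2 - 2*r - 8 = (r + 2)(r - 4).
Partial fractions: 30/((r - 4)*(r + 2)) = -5/(r + 2) + 5/(r - 4).
An antiderivative is F(r) = 5*log(r - 4) - 5*log(r + 2).
Then F(7) - F(6) = (-5*log(3)) - (-10*log(2)) = -5*log(3) + 10*log(2).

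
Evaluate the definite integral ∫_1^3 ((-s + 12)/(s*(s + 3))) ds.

log(32/3)

Factor the denominator: s**2 + 3*s = (s + 3)s.
Partial fractions: (-s + 12)/(s*(s + 3)) = -5/(s + 3) + 4/s.
An antiderivative is F(s) = 4*log(s) - 5*log(s + 3).
Then F(3) - F(1) = (-log(96)) - (-10*log(2)) = log(32/3).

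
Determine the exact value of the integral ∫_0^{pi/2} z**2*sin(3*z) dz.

Integrate by parts twice (u = z^2, dv = sin(3*z) dz).
An antiderivative is F(z) = -z**2*cos(3*z)/3 + 2*z*sin(3*z)/9 + 2*cos(3*z)/27.
Then F(pi/2) - F(0) = (-pi/9) - (2/27) = -pi/9 - 2/27.

-pi/9 - 2/27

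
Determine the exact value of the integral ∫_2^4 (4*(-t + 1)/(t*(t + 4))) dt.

-9*log(2) + 5*log(3)

Factor the denominator: t**2 + 4*t = (t + 4)t.
Partial fractions: 4*(-t + 1)/(t*(t + 4)) = -5/(t + 4) + 1/t.
An antiderivative is F(t) = log(t) - 5*log(t + 4).
Then F(4) - F(2) = (-13*log(2)) - (-5*log(3) - 4*log(2)) = -9*log(2) + 5*log(3).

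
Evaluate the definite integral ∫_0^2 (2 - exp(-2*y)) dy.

exp(-4)/2 + 7/2

An antiderivative is F(y) = 2*y + exp(-2*y)/2.
Then F(2) - F(0) = (exp(-4)/2 + 4) - (1/2) = exp(-4)/2 + 7/2.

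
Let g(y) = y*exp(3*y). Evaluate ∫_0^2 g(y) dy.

1/9 + 5*exp(6)/9

Integrate by parts once (u = y, dv = exp(3*y) dy).
An antiderivative is F(y) = (3*y - 1)*exp(3*y)/9.
Then F(2) - F(0) = (5*exp(6)/9) - (-1/9) = 1/9 + 5*exp(6)/9.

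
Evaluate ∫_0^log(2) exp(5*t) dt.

31/5

Let u = exp(t), so du = exp(t) dt. When t = 0, u = 1; when t = log(2), u = 2.
The integral becomes ∫ u**4 du from 1 to 2, with antiderivative u**5/5.
Back in t: F(t) = exp(5*t)/5.
Then F(log(2)) - F(0) = (32/5) - (1/5) = 31/5.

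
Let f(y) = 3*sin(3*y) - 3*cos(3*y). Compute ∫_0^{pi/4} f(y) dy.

1

An antiderivative is F(y) = -sin(3*y) - cos(3*y).
Then F(pi/4) - F(0) = (0) - (-1) = 1.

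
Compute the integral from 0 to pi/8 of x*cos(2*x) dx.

Integrate by parts once (u = x, dv = cos(2*x) dx).
An antiderivative is F(x) = x*sin(2*x)/2 + cos(2*x)/4.
Then F(pi/8) - F(0) = (sqrt(2)*(pi + 4)/32) - (1/4) = -1/4 + sqrt(2)*pi/32 + sqrt(2)/8.

-1/4 + sqrt(2)*pi/32 + sqrt(2)/8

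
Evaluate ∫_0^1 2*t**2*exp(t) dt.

-4 + 2*E

Integrate by parts twice (u = t^2, dv = 2*exp(t) dt).
An antiderivative is F(t) = (2*t**2 - 4*t + 4)*exp(t).
Then F(1) - F(0) = (2*E) - (4) = -4 + 2*E.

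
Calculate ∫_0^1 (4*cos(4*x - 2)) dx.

2*sin(2)

Let u = 4*x - 2, so du = 4 dx. When x = 0, u = -2; when x = 1, u = 2.
The integral becomes ∫ cos(u) du from -2 to 2, with antiderivative sin(u).
Back in x: F(x) = sin(4*x - 2).
Then F(1) - F(0) = (sin(2)) - (-sin(2)) = 2*sin(2).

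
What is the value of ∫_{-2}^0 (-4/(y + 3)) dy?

-log(81)

An antiderivative is F(y) = -4*log(y + 3).
Then F(0) - F(-2) = (-log(81)) - (0) = -log(81).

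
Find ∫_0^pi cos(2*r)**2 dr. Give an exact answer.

Use the identity cos^2(2*r) = (1 + cos(4*r))/2.
An antiderivative is F(r) = r/2 + sin(4*r)/8.
Then F(pi) - F(0) = (pi/2) - (0) = pi/2.

pi/2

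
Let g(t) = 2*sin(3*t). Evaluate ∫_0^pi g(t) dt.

An antiderivative is F(t) = -2*cos(3*t)/3.
Then F(pi) - F(0) = (2/3) - (-2/3) = 4/3.

4/3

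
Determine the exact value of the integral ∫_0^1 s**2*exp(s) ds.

Integrate by parts twice (u = s^2, dv = exp(s) ds).
An antiderivative is F(s) = (s**2 - 2*s + 2)*exp(s).
Then F(1) - F(0) = (E) - (2) = -2 + E.

-2 + E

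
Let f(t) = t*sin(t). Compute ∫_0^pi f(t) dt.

pi

Integrate by parts once (u = t, dv = sin(t) dt).
An antiderivative is F(t) = -t*cos(t) + sin(t).
Then F(pi) - F(0) = (pi) - (0) = pi.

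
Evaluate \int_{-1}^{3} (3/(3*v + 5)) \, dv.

log(7)

An antiderivative is F(v) = log(3*v + 5).
Then F(3) - F(-1) = (log(14)) - (log(2)) = log(7).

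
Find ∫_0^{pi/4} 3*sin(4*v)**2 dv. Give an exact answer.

Use the identity sin^2(4*v) = (1 - cos(8*v))/2.
An antiderivative is F(v) = 3*v/2 - 3*sin(8*v)/16.
Then F(pi/4) - F(0) = (3*pi/8) - (0) = 3*pi/8.

3*pi/8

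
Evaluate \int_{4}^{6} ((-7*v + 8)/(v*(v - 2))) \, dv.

Factor the denominator: v**2 - 2*v = v(v - 2).
Partial fractions: (-7*v + 8)/(v*(v - 2)) = -4/v - 3/(v - 2).
An antiderivative is F(v) = -4*log(v) - 3*log(v - 2).
Then F(6) - F(4) = (-10*log(2) - 4*log(3)) - (-11*log(2)) = log(2/81).

log(2/81)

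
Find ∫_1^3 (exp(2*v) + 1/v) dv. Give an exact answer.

An antiderivative is F(v) = exp(2*v)/2 + log(v).
Then F(3) - F(1) = (log(3) + exp(6)/2) - (exp(2)/2) = -exp(2)/2 + log(3) + exp(6)/2.

-exp(2)/2 + log(3) + exp(6)/2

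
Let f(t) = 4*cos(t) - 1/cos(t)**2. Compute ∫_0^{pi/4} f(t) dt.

An antiderivative is F(t) = 4*sin(t) - tan(t).
Then F(pi/4) - F(0) = (-1 + 2*sqrt(2)) - (0) = -1 + 2*sqrt(2).

-1 + 2*sqrt(2)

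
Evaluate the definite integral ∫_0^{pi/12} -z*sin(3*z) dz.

sqrt(2)*(-4 + pi)/72

Integrate by parts once (u = z, dv = -sin(3*z) dz).
An antiderivative is F(z) = z*cos(3*z)/3 - sin(3*z)/9.
Then F(pi/12) - F(0) = (sqrt(2)*(-4 + pi)/72) - (0) = sqrt(2)*(-4 + pi)/72.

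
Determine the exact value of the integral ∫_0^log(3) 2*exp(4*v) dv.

40

Let u = exp(v), so du = exp(v) dv. When v = 0, u = 1; when v = log(3), u = 3.
The integral becomes 2·∫ u**3 du from 1 to 3, with antiderivative u**4/2.
Back in v: F(v) = exp(4*v)/2.
Then F(log(3)) - F(0) = (81/2) - (1/2) = 40.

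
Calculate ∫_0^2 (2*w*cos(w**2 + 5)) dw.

Let u = w**2 + 5, so du = 2*w dw. When w = 0, u = 5; when w = 2, u = 9.
The integral becomes ∫ cos(u) du from 5 to 9, with antiderivative sin(u).
Back in w: F(w) = sin(w**2 + 5).
Then F(2) - F(0) = (sin(9)) - (sin(5)) = sin(9) - sin(5).

sin(9) - sin(5)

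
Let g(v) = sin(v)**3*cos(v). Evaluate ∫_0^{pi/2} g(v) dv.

Let u = sin(v), so du = cos(v) dv. When v = 0, u = 0; when v = pi/2, u = 1.
The integral becomes ∫ u**3 du from 0 to 1, with antiderivative u**4/4.
Back in v: F(v) = sin(v)**4/4.
Then F(pi/2) - F(0) = (1/4) - (0) = 1/4.

1/4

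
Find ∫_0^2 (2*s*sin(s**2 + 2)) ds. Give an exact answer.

Let u = s**2 + 2, so du = 2*s ds. When s = 0, u = 2; when s = 2, u = 6.
The integral becomes ∫ sin(u) du from 2 to 6, with antiderivative -cos(u).
Back in s: F(s) = -cos(s**2 + 2).
Then F(2) - F(0) = (-cos(6)) - (-cos(2)) = -cos(6) + cos(2).

-cos(6) + cos(2)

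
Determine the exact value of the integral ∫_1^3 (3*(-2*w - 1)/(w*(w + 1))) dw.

Factor the denominator: w**2 + w = (w + 1)w.
Partial fractions: 3*(-2*w - 1)/(w*(w + 1)) = -3/(w + 1) - 3/w.
An antiderivative is F(w) = -3*log(w) - 3*log(w + 1).
Then F(3) - F(1) = (-6*log(2) - 3*log(3)) - (-log(8)) = -3*log(3) - 3*log(2).

-3*log(3) - 3*log(2)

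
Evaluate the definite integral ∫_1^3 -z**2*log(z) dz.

Integrate by parts once (u = ln z, dv = -z**2 dz).
An antiderivative is F(z) = -z**3*(3*log(z) - 1)/9.
Then F(3) - F(1) = (3 - 9*log(3)) - (1/9) = 26/9 - 9*log(3).

26/9 - 9*log(3)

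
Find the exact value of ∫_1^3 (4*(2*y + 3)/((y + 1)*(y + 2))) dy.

-4*log(3) + 4*log(2) + 4*log(5)

Factor the denominator: y**2 + 3*y + 2 = (y + 2)(y + 1).
Partial fractions: 4*(2*y + 3)/((y + 1)*(y + 2)) = 4/(y + 2) + 4/(y + 1).
An antiderivative is F(y) = 4*log(y + 1) + 4*log(y + 2).
Then F(3) - F(1) = (8*log(2) + 4*log(5)) - (4*log(2) + 4*log(3)) = -4*log(3) + 4*log(2) + 4*log(5).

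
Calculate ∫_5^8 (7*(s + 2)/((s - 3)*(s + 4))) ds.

Factor the denominator: s**2 + s - 12 = (s + 4)(s - 3).
Partial fractions: 7*(s + 2)/((s - 3)*(s + 4)) = 2/(s + 4) + 5/(s - 3).
An antiderivative is F(s) = 5*log(s - 3) + 2*log(s + 4).
Then F(8) - F(5) = (2*log(3) + 4*log(2) + 5*log(5)) - (5*log(2) + 4*log(3)) = -2*log(3) - log(2) + 5*log(5).

-2*log(3) - log(2) + 5*log(5)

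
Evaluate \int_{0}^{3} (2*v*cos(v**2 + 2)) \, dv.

Let u = v**2 + 2, so du = 2*v dv. When v = 0, u = 2; when v = 3, u = 11.
The integral becomes ∫ cos(u) du from 2 to 11, with antiderivative sin(u).
Back in v: F(v) = sin(v**2 + 2).
Then F(3) - F(0) = (sin(11)) - (sin(2)) = sin(11) - sin(2).

sin(11) - sin(2)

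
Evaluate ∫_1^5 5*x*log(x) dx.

-30 + 125*log(5)/2

Integrate by parts once (u = ln x, dv = 5*x dx).
An antiderivative is F(x) = 5*x**2*(2*log(x) - 1)/4.
Then F(5) - F(1) = (-125/4 + 125*log(5)/2) - (-5/4) = -30 + 125*log(5)/2.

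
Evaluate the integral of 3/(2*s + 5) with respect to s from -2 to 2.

log(27)

An antiderivative is F(s) = 3*log(2*s + 5)/2.
Then F(2) - F(-2) = (log(27)) - (0) = log(27).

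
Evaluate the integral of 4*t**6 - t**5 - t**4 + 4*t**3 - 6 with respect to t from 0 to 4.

914216/105

By the power rule, an antiderivative is F(t) = 4*t**7/7 - t**6/6 - t**5/5 + t**4 - 6*t.
Then F(4) - F(0) = (914216/105) - (0) = 914216/105.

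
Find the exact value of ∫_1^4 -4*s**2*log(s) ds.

Integrate by parts once (u = ln s, dv = -4*s**2 ds).
An antiderivative is F(s) = -4*s**3*(3*log(s) - 1)/9.
Then F(4) - F(1) = (256/9 - 512*log(2)/3) - (4/9) = 28 - 512*log(2)/3.

28 - 512*log(2)/3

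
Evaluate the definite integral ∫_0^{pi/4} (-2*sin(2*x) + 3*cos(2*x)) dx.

An antiderivative is F(x) = 3*sin(2*x)/2 + cos(2*x).
Then F(pi/4) - F(0) = (3/2) - (1) = 1/2.

1/2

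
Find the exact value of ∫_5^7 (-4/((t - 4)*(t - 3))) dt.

log(16/81)

Factor the denominator: t**2 - 7*t + 12 = (t - 3)(t - 4).
Partial fractions: -4/((t - 4)*(t - 3)) = 4/(t - 3) - 4/(t - 4).
An antiderivative is F(t) = -4*log(t - 4) + 4*log(t - 3).
Then F(7) - F(5) = (-4*log(3) + 8*log(2)) - (log(16)) = log(16/81).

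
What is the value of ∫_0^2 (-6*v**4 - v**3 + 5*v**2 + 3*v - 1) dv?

-376/15

By the power rule, an antiderivative is F(v) = -6*v**5/5 - v**4/4 + 5*v**3/3 + 3*v**2/2 - v.
Then F(2) - F(0) = (-376/15) - (0) = -376/15.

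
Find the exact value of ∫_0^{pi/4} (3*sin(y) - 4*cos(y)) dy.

3 - 7*sqrt(2)/2

An antiderivative is F(y) = -4*sin(y) - 3*cos(y).
Then F(pi/4) - F(0) = (-7*sqrt(2)/2) - (-3) = 3 - 7*sqrt(2)/2.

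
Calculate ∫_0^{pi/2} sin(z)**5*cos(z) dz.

Let u = sin(z), so du = cos(z) dz. When z = 0, u = 0; when z = pi/2, u = 1.
The integral becomes ∫ u**5 du from 0 to 1, with antiderivative u**6/6.
Back in z: F(z) = sin(z)**6/6.
Then F(pi/2) - F(0) = (1/6) - (0) = 1/6.

1/6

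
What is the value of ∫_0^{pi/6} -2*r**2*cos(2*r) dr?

-pi/12 - sqrt(3)*pi**2/72 + sqrt(3)/4

Integrate by parts twice (u = r^2, dv = -2*cos(2*r) dr).
An antiderivative is F(r) = -r**2*sin(2*r) - r*cos(2*r) + sin(2*r)/2.
Then F(pi/6) - F(0) = (-pi/12 - sqrt(3)*pi**2/72 + sqrt(3)/4) - (0) = -pi/12 - sqrt(3)*pi**2/72 + sqrt(3)/4.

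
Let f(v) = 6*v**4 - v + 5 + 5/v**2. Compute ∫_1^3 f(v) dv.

4496/15

By the power rule, an antiderivative is F(v) = 6*v**5/5 - v**2/2 + 5*v - 5/v.
Then F(3) - F(1) = (9013/30) - (7/10) = 4496/15.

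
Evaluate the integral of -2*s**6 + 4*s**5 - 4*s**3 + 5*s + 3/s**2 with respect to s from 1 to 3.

By the power rule, an antiderivative is F(s) = -2*s**7/7 + 2*s**6/3 - s**4 + 5*s**2/2 - 3/s.
Then F(3) - F(1) = (-2777/14) - (-47/42) = -4142/21.

-4142/21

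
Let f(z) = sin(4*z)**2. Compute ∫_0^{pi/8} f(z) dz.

pi/16

Use the identity sin^2(4*z) = (1 - cos(8*z))/2.
An antiderivative is F(z) = z/2 - sin(8*z)/16.
Then F(pi/8) - F(0) = (pi/16) - (0) = pi/16.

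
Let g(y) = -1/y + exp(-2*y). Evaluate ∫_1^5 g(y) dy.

-log(5) - exp(-10)/2 + exp(-2)/2

An antiderivative is F(y) = -log(y) - exp(-2*y)/2.
Then F(5) - F(1) = (-log(5) - exp(-10)/2) - (-exp(-2)/2) = -log(5) - exp(-10)/2 + exp(-2)/2.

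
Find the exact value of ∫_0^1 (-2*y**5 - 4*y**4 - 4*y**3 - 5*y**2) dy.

-19/5

By the power rule, an antiderivative is F(y) = -y**6/3 - 4*y**5/5 - y**4 - 5*y**3/3.
Then F(1) - F(0) = (-19/5) - (0) = -19/5.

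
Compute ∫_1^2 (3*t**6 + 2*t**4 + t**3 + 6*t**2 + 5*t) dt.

By the power rule, an antiderivative is F(t) = 3*t**7/7 + 2*t**5/5 + t**4/4 + 2*t**3 + 5*t**2/2.
Then F(2) - F(1) = (3418/35) - (781/140) = 12891/140.

12891/140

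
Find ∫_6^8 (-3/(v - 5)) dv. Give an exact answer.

-log(27)

An antiderivative is F(v) = -3*log(v - 5).
Then F(8) - F(6) = (-log(27)) - (0) = -log(27).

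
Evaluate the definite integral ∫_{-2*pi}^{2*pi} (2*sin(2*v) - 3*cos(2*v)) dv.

0

An antiderivative is F(v) = -3*sin(2*v)/2 - cos(2*v).
Then F(2*pi) - F(-2*pi) = (-1) - (-1) = 0.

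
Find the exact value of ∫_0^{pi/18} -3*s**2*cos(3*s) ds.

-sqrt(3)*pi/54 - pi**2/648 + 1/9

Integrate by parts twice (u = s^2, dv = -3*cos(3*s) ds).
An antiderivative is F(s) = -s**2*sin(3*s) - 2*s*cos(3*s)/3 + 2*sin(3*s)/9.
Then F(pi/18) - F(0) = (-sqrt(3)*pi/54 - pi**2/648 + 1/9) - (0) = -sqrt(3)*pi/54 - pi**2/648 + 1/9.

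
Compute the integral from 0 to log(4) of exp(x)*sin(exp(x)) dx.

cos(1) - cos(4)

Let u = exp(x), so du = exp(x) dx. When x = 0, u = 1; when x = log(4), u = 4.
The integral becomes ∫ sin(u) du from 1 to 4, with antiderivative -cos(u).
Back in x: F(x) = -cos(exp(x)).
Then F(log(4)) - F(0) = (-cos(4)) - (-cos(1)) = cos(1) - cos(4).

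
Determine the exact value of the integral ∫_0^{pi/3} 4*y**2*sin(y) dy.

-4 - 2*pi**2/9 + 4*sqrt(3)*pi/3

Integrate by parts twice (u = y^2, dv = 4*sin(y) dy).
An antiderivative is F(y) = -4*y**2*cos(y) + 8*y*sin(y) + 8*cos(y).
Then F(pi/3) - F(0) = (-2*pi**2/9 + 4 + 4*sqrt(3)*pi/3) - (8) = -4 - 2*pi**2/9 + 4*sqrt(3)*pi/3.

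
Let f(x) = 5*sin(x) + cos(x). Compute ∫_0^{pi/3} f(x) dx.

sqrt(3)/2 + 5/2

An antiderivative is F(x) = sin(x) - 5*cos(x).
Then F(pi/3) - F(0) = (-5/2 + sqrt(3)/2) - (-5) = sqrt(3)/2 + 5/2.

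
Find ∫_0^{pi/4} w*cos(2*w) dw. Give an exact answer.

Integrate by parts once (u = w, dv = cos(2*w) dw).
An antiderivative is F(w) = w*sin(2*w)/2 + cos(2*w)/4.
Then F(pi/4) - F(0) = (pi/8) - (1/4) = -1/4 + pi/8.

-1/4 + pi/8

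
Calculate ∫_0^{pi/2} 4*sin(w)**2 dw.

pi

Use the identity sin^2(w) = (1 - cos(2*w))/2.
An antiderivative is F(w) = 2*w - sin(2*w).
Then F(pi/2) - F(0) = (pi) - (0) = pi.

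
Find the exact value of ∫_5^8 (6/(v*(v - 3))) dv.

Factor the denominator: v**2 - 3*v = v(v - 3).
Partial fractions: 6/(v*(v - 3)) = -2/v + 2/(v - 3).
An antiderivative is F(v) = -2*log(v) + 2*log(v - 3).
Then F(8) - F(5) = (log(25/64)) - (log(4/25)) = -8*log(2) + 4*log(5).

-8*log(2) + 4*log(5)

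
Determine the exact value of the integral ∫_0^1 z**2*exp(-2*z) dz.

(-5 + exp(2))*exp(-2)/4

Integrate by parts twice (u = z^2, dv = exp(-2*z) dz).
An antiderivative is F(z) = (-2*z**2 - 2*z - 1)*exp(-2*z)/4.
Then F(1) - F(0) = (-5*exp(-2)/4) - (-1/4) = (-5 + exp(2))*exp(-2)/4.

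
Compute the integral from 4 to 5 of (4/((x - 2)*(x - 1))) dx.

Factor the denominator: x**2 - 3*x + 2 = (x - 1)(x - 2).
Partial fractions: 4/((x - 2)*(x - 1)) = -4/(x - 1) + 4/(x - 2).
An antiderivative is F(x) = 4*log(x - 2) - 4*log(x - 1).
Then F(5) - F(4) = (-8*log(2) + 4*log(3)) - (log(16/81)) = -12*log(2) + 8*log(3).

-12*log(2) + 8*log(3)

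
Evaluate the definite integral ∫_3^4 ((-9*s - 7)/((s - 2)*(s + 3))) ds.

Factor the denominator: s**2 + s - 6 = (s + 3)(s - 2).
Partial fractions: (-9*s - 7)/((s - 2)*(s + 3)) = -4/(s + 3) - 5/(s - 2).
An antiderivative is F(s) = -5*log(s - 2) - 4*log(s + 3).
Then F(4) - F(3) = (-4*log(7) - 5*log(2)) - (-4*log(3) - 4*log(2)) = -4*log(7) - log(2) + 4*log(3).

-4*log(7) - log(2) + 4*log(3)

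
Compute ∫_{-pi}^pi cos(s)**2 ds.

pi

Use the identity cos^2(s) = (1 + cos(2*s))/2.
An antiderivative is F(s) = s/2 + sin(2*s)/4.
Then F(pi) - F(-pi) = (pi/2) - (-pi/2) = pi.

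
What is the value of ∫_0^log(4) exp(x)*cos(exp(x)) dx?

-sin(1) + sin(4)

Let u = exp(x), so du = exp(x) dx. When x = 0, u = 1; when x = log(4), u = 4.
The integral becomes ∫ cos(u) du from 1 to 4, with antiderivative sin(u).
Back in x: F(x) = sin(exp(x)).
Then F(log(4)) - F(0) = (sin(4)) - (sin(1)) = -sin(1) + sin(4).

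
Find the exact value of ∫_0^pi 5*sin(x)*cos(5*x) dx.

Use the identity sin(x)cos(5*x) = [sin(6*x) + sin(-4*x)]/2.
An antiderivative is F(x) = 5*cos(4*x)/8 - 5*cos(6*x)/12.
Then F(pi) - F(0) = (5/24) - (5/24) = 0.

0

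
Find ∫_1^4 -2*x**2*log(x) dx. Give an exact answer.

Integrate by parts once (u = ln x, dv = -2*x**2 dx).
An antiderivative is F(x) = -2*x**3*(3*log(x) - 1)/9.
Then F(4) - F(1) = (128/9 - 256*log(2)/3) - (2/9) = 14 - 256*log(2)/3.

14 - 256*log(2)/3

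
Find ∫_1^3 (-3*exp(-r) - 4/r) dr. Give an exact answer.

An antiderivative is F(r) = -4*log(r) + 3*exp(-r).
Then F(3) - F(1) = (-4*log(3) + 3*exp(-3)) - (3*exp(-1)) = -4*log(3) - 3*exp(-1) + 3*exp(-3).

-4*log(3) - 3*exp(-1) + 3*exp(-3)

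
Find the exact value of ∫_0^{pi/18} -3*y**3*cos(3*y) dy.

-2/9 - sqrt(3)*pi**2/648 - pi**3/11664 + pi/54 + sqrt(3)/9

Integrate by parts 3 times (u = y^3, dv = -3*cos(3*y) dy).
An antiderivative is F(y) = -y**3*sin(3*y) - y**2*cos(3*y) + 2*y*sin(3*y)/3 + 2*cos(3*y)/9.
Then F(pi/18) - F(0) = (-sqrt(3)*pi**2/648 - pi**3/11664 + pi/54 + sqrt(3)/9) - (2/9) = -2/9 - sqrt(3)*pi**2/648 - pi**3/11664 + pi/54 + sqrt(3)/9.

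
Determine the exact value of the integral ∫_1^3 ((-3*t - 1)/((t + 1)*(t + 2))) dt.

-5*log(5) + 2*log(2) + 5*log(3)

Factor the denominator: t**2 + 3*t + 2 = (t + 2)(t + 1).
Partial fractions: (-3*t - 1)/((t + 1)*(t + 2)) = -5/(t + 2) + 2/(t + 1).
An antiderivative is F(t) = 2*log(t + 1) - 5*log(t + 2).
Then F(3) - F(1) = (-5*log(5) + 4*log(2)) - (-5*log(3) + 2*log(2)) = -5*log(5) + 2*log(2) + 5*log(3).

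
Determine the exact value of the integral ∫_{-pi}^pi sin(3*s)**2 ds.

pi

Use the identity sin^2(3*s) = (1 - cos(6*s))/2.
An antiderivative is F(s) = s/2 - sin(6*s)/12.
Then F(pi) - F(-pi) = (pi/2) - (-pi/2) = pi.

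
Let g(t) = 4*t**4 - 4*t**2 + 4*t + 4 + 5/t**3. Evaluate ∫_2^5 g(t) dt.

By the power rule, an antiderivative is F(t) = 4*t**5/5 - 4*t**3/3 + 2*t**2 + 4*t - 5/(2*t**2).
Then F(5) - F(2) = (72097/30) - (3637/120) = 94917/40.

94917/40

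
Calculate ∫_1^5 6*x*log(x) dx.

Integrate by parts once (u = ln x, dv = 6*x dx).
An antiderivative is F(x) = 3*x**2*(2*log(x) - 1)/2.
Then F(5) - F(1) = (-75/2 + 75*log(5)) - (-3/2) = -36 + 75*log(5).

-36 + 75*log(5)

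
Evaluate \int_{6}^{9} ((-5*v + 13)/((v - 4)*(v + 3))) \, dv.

-7*log(2) - log(5) + 4*log(3)

Factor the denominator: v**2 - v - 12 = (v + 3)(v - 4).
Partial fractions: (-5*v + 13)/((v - 4)*(v + 3)) = -4/(v + 3) - 1/(v - 4).
An antiderivative is F(v) = -log(v - 4) - 4*log(v + 3).
Then F(9) - F(6) = (-8*log(2) - 4*log(3) - log(5)) - (-8*log(3) - log(2)) = -7*log(2) - log(5) + 4*log(3).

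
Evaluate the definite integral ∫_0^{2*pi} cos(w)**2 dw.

pi

Use the identity cos^2(w) = (1 + cos(2*w))/2.
An antiderivative is F(w) = w/2 + sin(2*w)/4.
Then F(2*pi) - F(0) = (pi) - (0) = pi.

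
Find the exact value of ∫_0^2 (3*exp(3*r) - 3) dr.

-7 + exp(6)

An antiderivative is F(r) = exp(3*r) - 3*r.
Then F(2) - F(0) = (-6 + exp(6)) - (1) = -7 + exp(6).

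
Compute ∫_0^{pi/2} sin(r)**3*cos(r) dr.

1/4

Let u = sin(r), so du = cos(r) dr. When r = 0, u = 0; when r = pi/2, u = 1.
The integral becomes ∫ u**3 du from 0 to 1, with antiderivative u**4/4.
Back in r: F(r) = sin(r)**4/4.
Then F(pi/2) - F(0) = (1/4) - (0) = 1/4.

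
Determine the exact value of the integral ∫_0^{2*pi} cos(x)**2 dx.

pi

Use the identity cos^2(x) = (1 + cos(2*x))/2.
An antiderivative is F(x) = x/2 + sin(2*x)/4.
Then F(2*pi) - F(0) = (pi) - (0) = pi.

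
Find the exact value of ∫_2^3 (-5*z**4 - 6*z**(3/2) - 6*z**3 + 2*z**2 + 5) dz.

By the power rule, an antiderivative is F(z) = -12*z**(5/2)/5 - z**5 - 3*z**4/2 + 2*z**3/3 + 5*z.
Then F(3) - F(2) = (-663/2 - 108*sqrt(3)/5) - (-122/3 - 48*sqrt(2)/5) = -1745/6 - 108*sqrt(3)/5 + 48*sqrt(2)/5.

-1745/6 - 108*sqrt(3)/5 + 48*sqrt(2)/5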